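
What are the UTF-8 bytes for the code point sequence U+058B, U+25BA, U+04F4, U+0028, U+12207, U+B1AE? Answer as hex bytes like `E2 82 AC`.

U+058B: 2-byte form → D6 8B.
U+25BA: 3-byte form → E2 96 BA.
U+04F4: 2-byte form → D3 B4.
U+0028: 1-byte form → 28.
U+12207: 4-byte form → F0 92 88 87.
U+B1AE: 3-byte form → EB 86 AE.
Concatenated (15 bytes): D6 8B E2 96 BA D3 B4 28 F0 92 88 87 EB 86 AE.

D6 8B E2 96 BA D3 B4 28 F0 92 88 87 EB 86 AE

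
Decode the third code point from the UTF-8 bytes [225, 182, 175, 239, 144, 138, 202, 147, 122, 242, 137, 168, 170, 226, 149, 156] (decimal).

U+0293

Offset 0: leading byte 0xE1 = 11100001 → 3-byte char #1 = E1 B6 AF.
Offset 3: leading byte 0xEF = 11101111 → 3-byte char #2 = EF 90 8A.
Offset 6: leading byte 0xCA = 11001010 → 2-byte char #3 = CA 93.
Leading byte 0xCA = 11001010 matches 110xxxxx → 2-byte sequence.
Byte 1: 0xCA = 11001010, payload 01010 (5 bits).
Byte 2: 0x93 = 10010011 (10xxxxxx ✓), payload 010011.
Concatenate: 01010010011 = 0x293 (11 bits → U+0293).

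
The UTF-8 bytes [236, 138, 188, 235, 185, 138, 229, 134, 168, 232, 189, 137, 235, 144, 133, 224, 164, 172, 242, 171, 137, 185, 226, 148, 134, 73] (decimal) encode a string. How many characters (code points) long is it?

9

Byte at offset 0: 0xEC = 11101100 → 3-byte char (#1). Advance 3.
Byte at offset 3: 0xEB = 11101011 → 3-byte char (#2). Advance 3.
Byte at offset 6: 0xE5 = 11100101 → 3-byte char (#3). Advance 3.
Byte at offset 9: 0xE8 = 11101000 → 3-byte char (#4). Advance 3.
Byte at offset 12: 0xEB = 11101011 → 3-byte char (#5). Advance 3.
Byte at offset 15: 0xE0 = 11100000 → 3-byte char (#6). Advance 3.
Byte at offset 18: 0xF2 = 11110010 → 4-byte char (#7). Advance 4.
Byte at offset 22: 0xE2 = 11100010 → 3-byte char (#8). Advance 3.
Byte at offset 25: 0x49 = 01001001 → 1-byte char (#9). Advance 1.
Reached end at offset 26 after 9 code points.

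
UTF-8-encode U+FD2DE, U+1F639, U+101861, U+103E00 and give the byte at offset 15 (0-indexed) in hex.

U+FD2DE → 4-byte form F3 BD 8B 9E at offsets 0–3.
U+1F639 → 4-byte form F0 9F 98 B9 at offsets 4–7.
U+101861 → 4-byte form F4 81 A1 A1 at offsets 8–11.
U+103E00 → 4-byte form F4 83 B8 80 at offsets 12–15.
Offset 15 falls in char 4's range; it's byte 4 of F4 83 B8 80 = 0x80.

0x80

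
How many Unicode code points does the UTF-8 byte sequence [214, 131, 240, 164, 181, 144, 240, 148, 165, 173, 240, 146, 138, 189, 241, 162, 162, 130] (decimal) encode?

Byte at offset 0: 0xD6 = 11010110 → 2-byte char (#1). Advance 2.
Byte at offset 2: 0xF0 = 11110000 → 4-byte char (#2). Advance 4.
Byte at offset 6: 0xF0 = 11110000 → 4-byte char (#3). Advance 4.
Byte at offset 10: 0xF0 = 11110000 → 4-byte char (#4). Advance 4.
Byte at offset 14: 0xF1 = 11110001 → 4-byte char (#5). Advance 4.
Reached end at offset 18 after 5 code points.

5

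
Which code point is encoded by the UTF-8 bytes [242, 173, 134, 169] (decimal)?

U+AD1A9

Leading byte 0xF2 = 11110010 matches 11110xxx → 4-byte sequence.
Byte 1: 0xF2 = 11110010, payload 010 (3 bits).
Byte 2: 0xAD = 10101101 (10xxxxxx ✓), payload 101101.
Byte 3: 0x86 = 10000110 (10xxxxxx ✓), payload 000110.
Byte 4: 0xA9 = 10101001 (10xxxxxx ✓), payload 101001.
Concatenate: 010101101000110101001 = 0xAD1A9 (21 bits → U+AD1A9).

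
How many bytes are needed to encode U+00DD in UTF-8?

2

U+00DD = 0xDD. UTF-8 uses 1 byte below 0x80, 2 below 0x800, 3 below 0x10000, 4 up to 0x10FFFF. 0xDD is in U+0080–U+07FF → 2 bytes.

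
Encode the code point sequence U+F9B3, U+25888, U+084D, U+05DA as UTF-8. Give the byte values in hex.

EF A6 B3 F0 A5 A2 88 E0 A1 8D D7 9A

U+F9B3: 3-byte form → EF A6 B3.
U+25888: 4-byte form → F0 A5 A2 88.
U+084D: 3-byte form → E0 A1 8D.
U+05DA: 2-byte form → D7 9A.
Concatenated (12 bytes): EF A6 B3 F0 A5 A2 88 E0 A1 8D D7 9A.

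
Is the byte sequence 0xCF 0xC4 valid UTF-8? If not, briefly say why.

invalid (non-continuation byte where continuation expected)

Leading byte 0xCF = 11001111 → 2-byte form.
Byte 2 is 0xC4 = 11000100, which is not 10xxxxxx — expected a continuation byte.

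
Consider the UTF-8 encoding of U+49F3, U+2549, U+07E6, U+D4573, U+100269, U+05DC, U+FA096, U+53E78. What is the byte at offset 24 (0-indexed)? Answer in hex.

0xB9

U+49F3 → 3-byte form E4 A7 B3 at offsets 0–2.
U+2549 → 3-byte form E2 95 89 at offsets 3–5.
U+07E6 → 2-byte form DF A6 at offsets 6–7.
U+D4573 → 4-byte form F3 94 95 B3 at offsets 8–11.
U+100269 → 4-byte form F4 80 89 A9 at offsets 12–15.
U+05DC → 2-byte form D7 9C at offsets 16–17.
U+FA096 → 4-byte form F3 BA 82 96 at offsets 18–21.
U+53E78 → 4-byte form F1 93 B9 B8 at offsets 22–25.
Offset 24 falls in char 8's range; it's byte 3 of F1 93 B9 B8 = 0xB9.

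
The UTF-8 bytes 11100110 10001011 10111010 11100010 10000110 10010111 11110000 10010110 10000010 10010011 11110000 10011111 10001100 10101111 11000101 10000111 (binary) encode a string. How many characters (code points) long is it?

5

Byte at offset 0: 0xE6 = 11100110 → 3-byte char (#1). Advance 3.
Byte at offset 3: 0xE2 = 11100010 → 3-byte char (#2). Advance 3.
Byte at offset 6: 0xF0 = 11110000 → 4-byte char (#3). Advance 4.
Byte at offset 10: 0xF0 = 11110000 → 4-byte char (#4). Advance 4.
Byte at offset 14: 0xC5 = 11000101 → 2-byte char (#5). Advance 2.
Reached end at offset 16 after 5 code points.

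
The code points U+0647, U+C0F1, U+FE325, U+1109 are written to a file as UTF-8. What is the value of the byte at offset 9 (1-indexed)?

1-indexed offset 9 is 0-indexed offset 8.
U+0647 → 2-byte form D9 87 at offsets 0–1.
U+C0F1 → 3-byte form EC 83 B1 at offsets 2–4.
U+FE325 → 4-byte form F3 BE 8C A5 at offsets 5–8.
Offset 8 falls in char 3's range; it's byte 4 of F3 BE 8C A5 = 0xA5.

0xA5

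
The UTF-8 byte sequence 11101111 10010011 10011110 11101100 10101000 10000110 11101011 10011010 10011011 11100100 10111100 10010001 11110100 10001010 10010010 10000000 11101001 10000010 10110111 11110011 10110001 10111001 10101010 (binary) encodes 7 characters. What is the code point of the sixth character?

U+90B7

Offset 0: leading byte 0xEF = 11101111 → 3-byte char #1 = EF 93 9E.
Offset 3: leading byte 0xEC = 11101100 → 3-byte char #2 = EC A8 86.
Offset 6: leading byte 0xEB = 11101011 → 3-byte char #3 = EB 9A 9B.
Offset 9: leading byte 0xE4 = 11100100 → 3-byte char #4 = E4 BC 91.
Offset 12: leading byte 0xF4 = 11110100 → 4-byte char #5 = F4 8A 92 80.
Offset 16: leading byte 0xE9 = 11101001 → 3-byte char #6 = E9 82 B7.
Leading byte 0xE9 = 11101001 matches 1110xxxx → 3-byte sequence.
Byte 1: 0xE9 = 11101001, payload 1001 (4 bits).
Byte 2: 0x82 = 10000010 (10xxxxxx ✓), payload 000010.
Byte 3: 0xB7 = 10110111 (10xxxxxx ✓), payload 110111.
Concatenate: 1001000010110111 = 0x90B7 (16 bits → U+90B7).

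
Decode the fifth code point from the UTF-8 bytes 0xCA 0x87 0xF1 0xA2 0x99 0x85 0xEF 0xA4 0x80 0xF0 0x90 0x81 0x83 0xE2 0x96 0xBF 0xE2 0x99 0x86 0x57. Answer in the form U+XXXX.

U+25BF

Offset 0: leading byte 0xCA = 11001010 → 2-byte char #1 = CA 87.
Offset 2: leading byte 0xF1 = 11110001 → 4-byte char #2 = F1 A2 99 85.
Offset 6: leading byte 0xEF = 11101111 → 3-byte char #3 = EF A4 80.
Offset 9: leading byte 0xF0 = 11110000 → 4-byte char #4 = F0 90 81 83.
Offset 13: leading byte 0xE2 = 11100010 → 3-byte char #5 = E2 96 BF.
Leading byte 0xE2 = 11100010 matches 1110xxxx → 3-byte sequence.
Byte 1: 0xE2 = 11100010, payload 0010 (4 bits).
Byte 2: 0x96 = 10010110 (10xxxxxx ✓), payload 010110.
Byte 3: 0xBF = 10111111 (10xxxxxx ✓), payload 111111.
Concatenate: 0010010110111111 = 0x25BF (16 bits → U+25BF).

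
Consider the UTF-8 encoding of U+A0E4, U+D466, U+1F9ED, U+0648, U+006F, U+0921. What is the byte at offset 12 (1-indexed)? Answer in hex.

1-indexed offset 12 is 0-indexed offset 11.
U+A0E4 → 3-byte form EA 83 A4 at offsets 0–2.
U+D466 → 3-byte form ED 91 A6 at offsets 3–5.
U+1F9ED → 4-byte form F0 9F A7 AD at offsets 6–9.
U+0648 → 2-byte form D9 88 at offsets 10–11.
Offset 11 falls in char 4's range; it's byte 2 of D9 88 = 0x88.

0x88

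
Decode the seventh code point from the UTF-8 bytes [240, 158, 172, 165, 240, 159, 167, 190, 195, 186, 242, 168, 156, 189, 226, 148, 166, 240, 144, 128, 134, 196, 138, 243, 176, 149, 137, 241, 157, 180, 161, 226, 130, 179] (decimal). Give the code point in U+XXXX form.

U+010A

Offset 0: leading byte 0xF0 = 11110000 → 4-byte char #1 = F0 9E AC A5.
Offset 4: leading byte 0xF0 = 11110000 → 4-byte char #2 = F0 9F A7 BE.
Offset 8: leading byte 0xC3 = 11000011 → 2-byte char #3 = C3 BA.
Offset 10: leading byte 0xF2 = 11110010 → 4-byte char #4 = F2 A8 9C BD.
Offset 14: leading byte 0xE2 = 11100010 → 3-byte char #5 = E2 94 A6.
Offset 17: leading byte 0xF0 = 11110000 → 4-byte char #6 = F0 90 80 86.
Offset 21: leading byte 0xC4 = 11000100 → 2-byte char #7 = C4 8A.
Leading byte 0xC4 = 11000100 matches 110xxxxx → 2-byte sequence.
Byte 1: 0xC4 = 11000100, payload 00100 (5 bits).
Byte 2: 0x8A = 10001010 (10xxxxxx ✓), payload 001010.
Concatenate: 00100001010 = 0x10A (11 bits → U+010A).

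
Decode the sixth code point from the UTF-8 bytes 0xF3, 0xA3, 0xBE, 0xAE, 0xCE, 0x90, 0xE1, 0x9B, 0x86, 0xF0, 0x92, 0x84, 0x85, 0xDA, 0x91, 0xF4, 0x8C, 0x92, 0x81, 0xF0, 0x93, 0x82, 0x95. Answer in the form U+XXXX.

Offset 0: leading byte 0xF3 = 11110011 → 4-byte char #1 = F3 A3 BE AE.
Offset 4: leading byte 0xCE = 11001110 → 2-byte char #2 = CE 90.
Offset 6: leading byte 0xE1 = 11100001 → 3-byte char #3 = E1 9B 86.
Offset 9: leading byte 0xF0 = 11110000 → 4-byte char #4 = F0 92 84 85.
Offset 13: leading byte 0xDA = 11011010 → 2-byte char #5 = DA 91.
Offset 15: leading byte 0xF4 = 11110100 → 4-byte char #6 = F4 8C 92 81.
Leading byte 0xF4 = 11110100 matches 11110xxx → 4-byte sequence.
Byte 1: 0xF4 = 11110100, payload 100 (3 bits).
Byte 2: 0x8C = 10001100 (10xxxxxx ✓), payload 001100.
Byte 3: 0x92 = 10010010 (10xxxxxx ✓), payload 010010.
Byte 4: 0x81 = 10000001 (10xxxxxx ✓), payload 000001.
Concatenate: 100001100010010000001 = 0x10C481 (21 bits → U+10C481).

U+10C481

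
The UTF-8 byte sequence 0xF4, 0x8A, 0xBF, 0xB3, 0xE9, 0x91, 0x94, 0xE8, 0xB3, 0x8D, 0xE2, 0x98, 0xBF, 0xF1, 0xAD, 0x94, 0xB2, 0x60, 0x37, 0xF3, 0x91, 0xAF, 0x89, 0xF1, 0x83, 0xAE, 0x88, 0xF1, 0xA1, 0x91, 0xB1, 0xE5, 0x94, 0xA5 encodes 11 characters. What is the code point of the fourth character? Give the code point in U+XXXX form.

U+263F

Offset 0: leading byte 0xF4 = 11110100 → 4-byte char #1 = F4 8A BF B3.
Offset 4: leading byte 0xE9 = 11101001 → 3-byte char #2 = E9 91 94.
Offset 7: leading byte 0xE8 = 11101000 → 3-byte char #3 = E8 B3 8D.
Offset 10: leading byte 0xE2 = 11100010 → 3-byte char #4 = E2 98 BF.
Leading byte 0xE2 = 11100010 matches 1110xxxx → 3-byte sequence.
Byte 1: 0xE2 = 11100010, payload 0010 (4 bits).
Byte 2: 0x98 = 10011000 (10xxxxxx ✓), payload 011000.
Byte 3: 0xBF = 10111111 (10xxxxxx ✓), payload 111111.
Concatenate: 0010011000111111 = 0x263F (16 bits → U+263F).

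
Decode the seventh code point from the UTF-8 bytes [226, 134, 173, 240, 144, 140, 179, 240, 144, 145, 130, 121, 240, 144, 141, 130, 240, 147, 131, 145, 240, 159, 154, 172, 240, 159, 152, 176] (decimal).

U+1F6AC

Offset 0: leading byte 0xE2 = 11100010 → 3-byte char #1 = E2 86 AD.
Offset 3: leading byte 0xF0 = 11110000 → 4-byte char #2 = F0 90 8C B3.
Offset 7: leading byte 0xF0 = 11110000 → 4-byte char #3 = F0 90 91 82.
Offset 11: leading byte 0x79 = 01111001 → 1-byte char #4 = 79.
Offset 12: leading byte 0xF0 = 11110000 → 4-byte char #5 = F0 90 8D 82.
Offset 16: leading byte 0xF0 = 11110000 → 4-byte char #6 = F0 93 83 91.
Offset 20: leading byte 0xF0 = 11110000 → 4-byte char #7 = F0 9F 9A AC.
Leading byte 0xF0 = 11110000 matches 11110xxx → 4-byte sequence.
Byte 1: 0xF0 = 11110000, payload 000 (3 bits).
Byte 2: 0x9F = 10011111 (10xxxxxx ✓), payload 011111.
Byte 3: 0x9A = 10011010 (10xxxxxx ✓), payload 011010.
Byte 4: 0xAC = 10101100 (10xxxxxx ✓), payload 101100.
Concatenate: 000011111011010101100 = 0x1F6AC (21 bits → U+1F6AC).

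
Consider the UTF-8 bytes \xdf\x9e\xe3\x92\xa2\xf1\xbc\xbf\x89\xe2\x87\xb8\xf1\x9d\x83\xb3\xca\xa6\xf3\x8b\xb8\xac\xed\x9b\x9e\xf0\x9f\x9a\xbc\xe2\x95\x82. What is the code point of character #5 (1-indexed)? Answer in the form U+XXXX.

U+5D0F3

Offset 0: leading byte 0xDF = 11011111 → 2-byte char #1 = DF 9E.
Offset 2: leading byte 0xE3 = 11100011 → 3-byte char #2 = E3 92 A2.
Offset 5: leading byte 0xF1 = 11110001 → 4-byte char #3 = F1 BC BF 89.
Offset 9: leading byte 0xE2 = 11100010 → 3-byte char #4 = E2 87 B8.
Offset 12: leading byte 0xF1 = 11110001 → 4-byte char #5 = F1 9D 83 B3.
Leading byte 0xF1 = 11110001 matches 11110xxx → 4-byte sequence.
Byte 1: 0xF1 = 11110001, payload 001 (3 bits).
Byte 2: 0x9D = 10011101 (10xxxxxx ✓), payload 011101.
Byte 3: 0x83 = 10000011 (10xxxxxx ✓), payload 000011.
Byte 4: 0xB3 = 10110011 (10xxxxxx ✓), payload 110011.
Concatenate: 001011101000011110011 = 0x5D0F3 (21 bits → U+5D0F3).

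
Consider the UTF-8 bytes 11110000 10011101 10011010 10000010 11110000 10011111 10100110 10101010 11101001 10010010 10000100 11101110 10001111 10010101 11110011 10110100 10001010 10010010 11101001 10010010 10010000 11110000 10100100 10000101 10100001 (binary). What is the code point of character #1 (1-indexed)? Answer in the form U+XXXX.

Offset 0: leading byte 0xF0 = 11110000 → 4-byte char #1 = F0 9D 9A 82.
Leading byte 0xF0 = 11110000 matches 11110xxx → 4-byte sequence.
Byte 1: 0xF0 = 11110000, payload 000 (3 bits).
Byte 2: 0x9D = 10011101 (10xxxxxx ✓), payload 011101.
Byte 3: 0x9A = 10011010 (10xxxxxx ✓), payload 011010.
Byte 4: 0x82 = 10000010 (10xxxxxx ✓), payload 000010.
Concatenate: 000011101011010000010 = 0x1D682 (21 bits → U+1D682).

U+1D682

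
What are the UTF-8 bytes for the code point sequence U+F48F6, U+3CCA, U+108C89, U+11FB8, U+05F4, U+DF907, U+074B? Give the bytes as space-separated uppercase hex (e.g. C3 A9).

U+F48F6: 4-byte form → F3 B4 A3 B6.
U+3CCA: 3-byte form → E3 B3 8A.
U+108C89: 4-byte form → F4 88 B2 89.
U+11FB8: 4-byte form → F0 91 BE B8.
U+05F4: 2-byte form → D7 B4.
U+DF907: 4-byte form → F3 9F A4 87.
U+074B: 2-byte form → DD 8B.
Concatenated (23 bytes): F3 B4 A3 B6 E3 B3 8A F4 88 B2 89 F0 91 BE B8 D7 B4 F3 9F A4 87 DD 8B.

F3 B4 A3 B6 E3 B3 8A F4 88 B2 89 F0 91 BE B8 D7 B4 F3 9F A4 87 DD 8B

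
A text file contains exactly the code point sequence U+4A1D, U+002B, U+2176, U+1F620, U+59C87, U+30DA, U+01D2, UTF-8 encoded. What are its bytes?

E4 A8 9D 2B E2 85 B6 F0 9F 98 A0 F1 99 B2 87 E3 83 9A C7 92

U+4A1D: 3-byte form → E4 A8 9D.
U+002B: 1-byte form → 2B.
U+2176: 3-byte form → E2 85 B6.
U+1F620: 4-byte form → F0 9F 98 A0.
U+59C87: 4-byte form → F1 99 B2 87.
U+30DA: 3-byte form → E3 83 9A.
U+01D2: 2-byte form → C7 92.
Concatenated (20 bytes): E4 A8 9D 2B E2 85 B6 F0 9F 98 A0 F1 99 B2 87 E3 83 9A C7 92.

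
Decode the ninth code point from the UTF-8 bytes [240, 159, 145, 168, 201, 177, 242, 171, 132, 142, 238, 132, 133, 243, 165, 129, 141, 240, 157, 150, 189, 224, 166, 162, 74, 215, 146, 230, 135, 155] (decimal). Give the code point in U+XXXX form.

Offset 0: leading byte 0xF0 = 11110000 → 4-byte char #1 = F0 9F 91 A8.
Offset 4: leading byte 0xC9 = 11001001 → 2-byte char #2 = C9 B1.
Offset 6: leading byte 0xF2 = 11110010 → 4-byte char #3 = F2 AB 84 8E.
Offset 10: leading byte 0xEE = 11101110 → 3-byte char #4 = EE 84 85.
Offset 13: leading byte 0xF3 = 11110011 → 4-byte char #5 = F3 A5 81 8D.
Offset 17: leading byte 0xF0 = 11110000 → 4-byte char #6 = F0 9D 96 BD.
Offset 21: leading byte 0xE0 = 11100000 → 3-byte char #7 = E0 A6 A2.
Offset 24: leading byte 0x4A = 01001010 → 1-byte char #8 = 4A.
Offset 25: leading byte 0xD7 = 11010111 → 2-byte char #9 = D7 92.
Leading byte 0xD7 = 11010111 matches 110xxxxx → 2-byte sequence.
Byte 1: 0xD7 = 11010111, payload 10111 (5 bits).
Byte 2: 0x92 = 10010010 (10xxxxxx ✓), payload 010010.
Concatenate: 10111010010 = 0x5D2 (11 bits → U+05D2).

U+05D2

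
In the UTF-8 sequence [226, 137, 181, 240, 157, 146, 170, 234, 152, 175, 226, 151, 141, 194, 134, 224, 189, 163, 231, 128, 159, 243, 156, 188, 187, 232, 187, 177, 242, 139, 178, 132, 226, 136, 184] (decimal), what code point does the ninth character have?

Offset 0: leading byte 0xE2 = 11100010 → 3-byte char #1 = E2 89 B5.
Offset 3: leading byte 0xF0 = 11110000 → 4-byte char #2 = F0 9D 92 AA.
Offset 7: leading byte 0xEA = 11101010 → 3-byte char #3 = EA 98 AF.
Offset 10: leading byte 0xE2 = 11100010 → 3-byte char #4 = E2 97 8D.
Offset 13: leading byte 0xC2 = 11000010 → 2-byte char #5 = C2 86.
Offset 15: leading byte 0xE0 = 11100000 → 3-byte char #6 = E0 BD A3.
Offset 18: leading byte 0xE7 = 11100111 → 3-byte char #7 = E7 80 9F.
Offset 21: leading byte 0xF3 = 11110011 → 4-byte char #8 = F3 9C BC BB.
Offset 25: leading byte 0xE8 = 11101000 → 3-byte char #9 = E8 BB B1.
Leading byte 0xE8 = 11101000 matches 1110xxxx → 3-byte sequence.
Byte 1: 0xE8 = 11101000, payload 1000 (4 bits).
Byte 2: 0xBB = 10111011 (10xxxxxx ✓), payload 111011.
Byte 3: 0xB1 = 10110001 (10xxxxxx ✓), payload 110001.
Concatenate: 1000111011110001 = 0x8EF1 (16 bits → U+8EF1).

U+8EF1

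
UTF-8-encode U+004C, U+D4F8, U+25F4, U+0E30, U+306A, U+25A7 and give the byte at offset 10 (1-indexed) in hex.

1-indexed offset 10 is 0-indexed offset 9.
U+004C → 1-byte form 4C at offsets 0–0.
U+D4F8 → 3-byte form ED 93 B8 at offsets 1–3.
U+25F4 → 3-byte form E2 97 B4 at offsets 4–6.
U+0E30 → 3-byte form E0 B8 B0 at offsets 7–9.
Offset 9 falls in char 4's range; it's byte 3 of E0 B8 B0 = 0xB0.

0xB0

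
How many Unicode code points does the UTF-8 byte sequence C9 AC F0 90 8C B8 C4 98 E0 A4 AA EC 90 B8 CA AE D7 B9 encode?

7

Byte at offset 0: 0xC9 = 11001001 → 2-byte char (#1). Advance 2.
Byte at offset 2: 0xF0 = 11110000 → 4-byte char (#2). Advance 4.
Byte at offset 6: 0xC4 = 11000100 → 2-byte char (#3). Advance 2.
Byte at offset 8: 0xE0 = 11100000 → 3-byte char (#4). Advance 3.
Byte at offset 11: 0xEC = 11101100 → 3-byte char (#5). Advance 3.
Byte at offset 14: 0xCA = 11001010 → 2-byte char (#6). Advance 2.
Byte at offset 16: 0xD7 = 11010111 → 2-byte char (#7). Advance 2.
Reached end at offset 18 after 7 code points.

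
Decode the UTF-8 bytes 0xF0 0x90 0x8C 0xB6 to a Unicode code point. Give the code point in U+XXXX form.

U+10336

Leading byte 0xF0 = 11110000 matches 11110xxx → 4-byte sequence.
Byte 1: 0xF0 = 11110000, payload 000 (3 bits).
Byte 2: 0x90 = 10010000 (10xxxxxx ✓), payload 010000.
Byte 3: 0x8C = 10001100 (10xxxxxx ✓), payload 001100.
Byte 4: 0xB6 = 10110110 (10xxxxxx ✓), payload 110110.
Concatenate: 000010000001100110110 = 0x10336 (21 bits → U+10336).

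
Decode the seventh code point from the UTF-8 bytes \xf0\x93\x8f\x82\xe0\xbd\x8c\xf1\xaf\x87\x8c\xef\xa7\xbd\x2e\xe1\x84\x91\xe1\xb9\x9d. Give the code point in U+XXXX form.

Offset 0: leading byte 0xF0 = 11110000 → 4-byte char #1 = F0 93 8F 82.
Offset 4: leading byte 0xE0 = 11100000 → 3-byte char #2 = E0 BD 8C.
Offset 7: leading byte 0xF1 = 11110001 → 4-byte char #3 = F1 AF 87 8C.
Offset 11: leading byte 0xEF = 11101111 → 3-byte char #4 = EF A7 BD.
Offset 14: leading byte 0x2E = 00101110 → 1-byte char #5 = 2E.
Offset 15: leading byte 0xE1 = 11100001 → 3-byte char #6 = E1 84 91.
Offset 18: leading byte 0xE1 = 11100001 → 3-byte char #7 = E1 B9 9D.
Leading byte 0xE1 = 11100001 matches 1110xxxx → 3-byte sequence.
Byte 1: 0xE1 = 11100001, payload 0001 (4 bits).
Byte 2: 0xB9 = 10111001 (10xxxxxx ✓), payload 111001.
Byte 3: 0x9D = 10011101 (10xxxxxx ✓), payload 011101.
Concatenate: 0001111001011101 = 0x1E5D (16 bits → U+1E5D).

U+1E5D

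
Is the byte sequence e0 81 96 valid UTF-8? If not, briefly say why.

Leading byte 0xE0 = 11100000 → 3-byte form.
Continuation bytes all match 10xxxxxx. Payload decodes to 0x56.
But 0x56 < 0x800, the minimum for a 3-byte sequence — this is an overlong encoding.

invalid (overlong encoding)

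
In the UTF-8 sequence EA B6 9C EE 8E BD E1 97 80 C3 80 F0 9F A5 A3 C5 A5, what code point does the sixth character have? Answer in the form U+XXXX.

Offset 0: leading byte 0xEA = 11101010 → 3-byte char #1 = EA B6 9C.
Offset 3: leading byte 0xEE = 11101110 → 3-byte char #2 = EE 8E BD.
Offset 6: leading byte 0xE1 = 11100001 → 3-byte char #3 = E1 97 80.
Offset 9: leading byte 0xC3 = 11000011 → 2-byte char #4 = C3 80.
Offset 11: leading byte 0xF0 = 11110000 → 4-byte char #5 = F0 9F A5 A3.
Offset 15: leading byte 0xC5 = 11000101 → 2-byte char #6 = C5 A5.
Leading byte 0xC5 = 11000101 matches 110xxxxx → 2-byte sequence.
Byte 1: 0xC5 = 11000101, payload 00101 (5 bits).
Byte 2: 0xA5 = 10100101 (10xxxxxx ✓), payload 100101.
Concatenate: 00101100101 = 0x165 (11 bits → U+0165).

U+0165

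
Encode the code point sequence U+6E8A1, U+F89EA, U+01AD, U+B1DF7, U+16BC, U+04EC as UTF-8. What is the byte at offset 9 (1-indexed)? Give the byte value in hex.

0xC6

1-indexed offset 9 is 0-indexed offset 8.
U+6E8A1 → 4-byte form F1 AE A2 A1 at offsets 0–3.
U+F89EA → 4-byte form F3 B8 A7 AA at offsets 4–7.
U+01AD → 2-byte form C6 AD at offsets 8–9.
Offset 8 falls in char 3's range; it's byte 1 of C6 AD = 0xC6.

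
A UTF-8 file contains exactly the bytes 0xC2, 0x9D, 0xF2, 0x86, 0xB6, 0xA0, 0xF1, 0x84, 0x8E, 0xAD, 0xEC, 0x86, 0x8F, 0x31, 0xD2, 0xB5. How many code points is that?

Byte at offset 0: 0xC2 = 11000010 → 2-byte char (#1). Advance 2.
Byte at offset 2: 0xF2 = 11110010 → 4-byte char (#2). Advance 4.
Byte at offset 6: 0xF1 = 11110001 → 4-byte char (#3). Advance 4.
Byte at offset 10: 0xEC = 11101100 → 3-byte char (#4). Advance 3.
Byte at offset 13: 0x31 = 00110001 → 1-byte char (#5). Advance 1.
Byte at offset 14: 0xD2 = 11010010 → 2-byte char (#6). Advance 2.
Reached end at offset 16 after 6 code points.

6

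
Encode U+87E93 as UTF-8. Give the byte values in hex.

U+87E93 = 0x87E93 = 556691 decimal. In range U+10000–U+10FFFF → 4-byte form: 11110xxx 10xxxxxx 10xxxxxx 10xxxxxx.
Binary (21 bits): 010000111111010010011.
Split 3+6+6+6: 010 | 000111 | 111010 | 010011.
Byte 1: 11110010 = 0xF2.
Byte 2: 10000111 = 0x87.
Byte 3: 10111010 = 0xBA.
Byte 4: 10010011 = 0x93.

F2 87 BA 93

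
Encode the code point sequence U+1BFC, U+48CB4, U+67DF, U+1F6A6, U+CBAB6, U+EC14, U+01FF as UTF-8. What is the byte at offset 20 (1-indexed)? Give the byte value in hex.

1-indexed offset 20 is 0-indexed offset 19.
U+1BFC → 3-byte form E1 AF BC at offsets 0–2.
U+48CB4 → 4-byte form F1 88 B2 B4 at offsets 3–6.
U+67DF → 3-byte form E6 9F 9F at offsets 7–9.
U+1F6A6 → 4-byte form F0 9F 9A A6 at offsets 10–13.
U+CBAB6 → 4-byte form F3 8B AA B6 at offsets 14–17.
U+EC14 → 3-byte form EE B0 94 at offsets 18–20.
Offset 19 falls in char 6's range; it's byte 2 of EE B0 94 = 0xB0.

0xB0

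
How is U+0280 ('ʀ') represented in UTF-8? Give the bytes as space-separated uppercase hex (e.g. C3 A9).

CA 80

U+0280 = 0x280 = 640 decimal. In range U+0080–U+07FF → 2-byte form: 110xxxxx 10xxxxxx.
Binary (11 bits): 01010000000.
Split 5+6: 01010 | 000000.
Byte 1: 11001010 = 0xCA.
Byte 2: 10000000 = 0x80.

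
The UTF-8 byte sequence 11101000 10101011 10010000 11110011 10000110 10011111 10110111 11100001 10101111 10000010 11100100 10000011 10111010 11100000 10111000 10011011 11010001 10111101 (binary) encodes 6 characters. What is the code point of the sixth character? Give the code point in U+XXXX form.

Offset 0: leading byte 0xE8 = 11101000 → 3-byte char #1 = E8 AB 90.
Offset 3: leading byte 0xF3 = 11110011 → 4-byte char #2 = F3 86 9F B7.
Offset 7: leading byte 0xE1 = 11100001 → 3-byte char #3 = E1 AF 82.
Offset 10: leading byte 0xE4 = 11100100 → 3-byte char #4 = E4 83 BA.
Offset 13: leading byte 0xE0 = 11100000 → 3-byte char #5 = E0 B8 9B.
Offset 16: leading byte 0xD1 = 11010001 → 2-byte char #6 = D1 BD.
Leading byte 0xD1 = 11010001 matches 110xxxxx → 2-byte sequence.
Byte 1: 0xD1 = 11010001, payload 10001 (5 bits).
Byte 2: 0xBD = 10111101 (10xxxxxx ✓), payload 111101.
Concatenate: 10001111101 = 0x47D (11 bits → U+047D).

U+047D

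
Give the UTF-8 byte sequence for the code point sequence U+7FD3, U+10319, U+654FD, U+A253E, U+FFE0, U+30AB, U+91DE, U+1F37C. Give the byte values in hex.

E7 BF 93 F0 90 8C 99 F1 A5 93 BD F2 A2 94 BE EF BF A0 E3 82 AB E9 87 9E F0 9F 8D BC

U+7FD3: 3-byte form → E7 BF 93.
U+10319: 4-byte form → F0 90 8C 99.
U+654FD: 4-byte form → F1 A5 93 BD.
U+A253E: 4-byte form → F2 A2 94 BE.
U+FFE0: 3-byte form → EF BF A0.
U+30AB: 3-byte form → E3 82 AB.
U+91DE: 3-byte form → E9 87 9E.
U+1F37C: 4-byte form → F0 9F 8D BC.
Concatenated (28 bytes): E7 BF 93 F0 90 8C 99 F1 A5 93 BD F2 A2 94 BE EF BF A0 E3 82 AB E9 87 9E F0 9F 8D BC.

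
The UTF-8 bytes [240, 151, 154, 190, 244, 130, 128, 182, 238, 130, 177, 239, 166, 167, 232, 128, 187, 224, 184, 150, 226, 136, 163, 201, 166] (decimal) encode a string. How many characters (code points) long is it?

8

Byte at offset 0: 0xF0 = 11110000 → 4-byte char (#1). Advance 4.
Byte at offset 4: 0xF4 = 11110100 → 4-byte char (#2). Advance 4.
Byte at offset 8: 0xEE = 11101110 → 3-byte char (#3). Advance 3.
Byte at offset 11: 0xEF = 11101111 → 3-byte char (#4). Advance 3.
Byte at offset 14: 0xE8 = 11101000 → 3-byte char (#5). Advance 3.
Byte at offset 17: 0xE0 = 11100000 → 3-byte char (#6). Advance 3.
Byte at offset 20: 0xE2 = 11100010 → 3-byte char (#7). Advance 3.
Byte at offset 23: 0xC9 = 11001001 → 2-byte char (#8). Advance 2.
Reached end at offset 25 after 8 code points.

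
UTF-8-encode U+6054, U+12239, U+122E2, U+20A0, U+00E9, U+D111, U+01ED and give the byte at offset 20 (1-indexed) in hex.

0xC7

1-indexed offset 20 is 0-indexed offset 19.
U+6054 → 3-byte form E6 81 94 at offsets 0–2.
U+12239 → 4-byte form F0 92 88 B9 at offsets 3–6.
U+122E2 → 4-byte form F0 92 8B A2 at offsets 7–10.
U+20A0 → 3-byte form E2 82 A0 at offsets 11–13.
U+00E9 → 2-byte form C3 A9 at offsets 14–15.
U+D111 → 3-byte form ED 84 91 at offsets 16–18.
U+01ED → 2-byte form C7 AD at offsets 19–20.
Offset 19 falls in char 7's range; it's byte 1 of C7 AD = 0xC7.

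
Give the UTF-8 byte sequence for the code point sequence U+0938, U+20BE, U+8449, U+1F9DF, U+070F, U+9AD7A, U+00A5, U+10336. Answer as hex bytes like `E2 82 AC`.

U+0938: 3-byte form → E0 A4 B8.
U+20BE: 3-byte form → E2 82 BE.
U+8449: 3-byte form → E8 91 89.
U+1F9DF: 4-byte form → F0 9F A7 9F.
U+070F: 2-byte form → DC 8F.
U+9AD7A: 4-byte form → F2 9A B5 BA.
U+00A5: 2-byte form → C2 A5.
U+10336: 4-byte form → F0 90 8C B6.
Concatenated (25 bytes): E0 A4 B8 E2 82 BE E8 91 89 F0 9F A7 9F DC 8F F2 9A B5 BA C2 A5 F0 90 8C B6.

E0 A4 B8 E2 82 BE E8 91 89 F0 9F A7 9F DC 8F F2 9A B5 BA C2 A5 F0 90 8C B6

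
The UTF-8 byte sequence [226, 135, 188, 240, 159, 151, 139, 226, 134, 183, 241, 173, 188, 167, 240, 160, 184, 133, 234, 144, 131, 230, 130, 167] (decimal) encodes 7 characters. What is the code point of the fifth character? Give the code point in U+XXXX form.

Offset 0: leading byte 0xE2 = 11100010 → 3-byte char #1 = E2 87 BC.
Offset 3: leading byte 0xF0 = 11110000 → 4-byte char #2 = F0 9F 97 8B.
Offset 7: leading byte 0xE2 = 11100010 → 3-byte char #3 = E2 86 B7.
Offset 10: leading byte 0xF1 = 11110001 → 4-byte char #4 = F1 AD BC A7.
Offset 14: leading byte 0xF0 = 11110000 → 4-byte char #5 = F0 A0 B8 85.
Leading byte 0xF0 = 11110000 matches 11110xxx → 4-byte sequence.
Byte 1: 0xF0 = 11110000, payload 000 (3 bits).
Byte 2: 0xA0 = 10100000 (10xxxxxx ✓), payload 100000.
Byte 3: 0xB8 = 10111000 (10xxxxxx ✓), payload 111000.
Byte 4: 0x85 = 10000101 (10xxxxxx ✓), payload 000101.
Concatenate: 000100000111000000101 = 0x20E05 (21 bits → U+20E05).

U+20E05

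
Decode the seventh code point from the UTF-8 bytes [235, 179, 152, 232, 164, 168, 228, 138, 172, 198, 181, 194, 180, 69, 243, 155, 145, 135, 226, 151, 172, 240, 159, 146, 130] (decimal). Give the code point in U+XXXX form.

Offset 0: leading byte 0xEB = 11101011 → 3-byte char #1 = EB B3 98.
Offset 3: leading byte 0xE8 = 11101000 → 3-byte char #2 = E8 A4 A8.
Offset 6: leading byte 0xE4 = 11100100 → 3-byte char #3 = E4 8A AC.
Offset 9: leading byte 0xC6 = 11000110 → 2-byte char #4 = C6 B5.
Offset 11: leading byte 0xC2 = 11000010 → 2-byte char #5 = C2 B4.
Offset 13: leading byte 0x45 = 01000101 → 1-byte char #6 = 45.
Offset 14: leading byte 0xF3 = 11110011 → 4-byte char #7 = F3 9B 91 87.
Leading byte 0xF3 = 11110011 matches 11110xxx → 4-byte sequence.
Byte 1: 0xF3 = 11110011, payload 011 (3 bits).
Byte 2: 0x9B = 10011011 (10xxxxxx ✓), payload 011011.
Byte 3: 0x91 = 10010001 (10xxxxxx ✓), payload 010001.
Byte 4: 0x87 = 10000111 (10xxxxxx ✓), payload 000111.
Concatenate: 011011011010001000111 = 0xDB447 (21 bits → U+DB447).

U+DB447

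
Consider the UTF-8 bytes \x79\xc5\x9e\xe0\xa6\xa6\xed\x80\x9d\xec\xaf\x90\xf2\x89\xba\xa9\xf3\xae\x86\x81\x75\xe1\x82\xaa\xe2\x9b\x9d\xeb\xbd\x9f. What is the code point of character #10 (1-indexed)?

Offset 0: leading byte 0x79 = 01111001 → 1-byte char #1 = 79.
Offset 1: leading byte 0xC5 = 11000101 → 2-byte char #2 = C5 9E.
Offset 3: leading byte 0xE0 = 11100000 → 3-byte char #3 = E0 A6 A6.
Offset 6: leading byte 0xED = 11101101 → 3-byte char #4 = ED 80 9D.
Offset 9: leading byte 0xEC = 11101100 → 3-byte char #5 = EC AF 90.
Offset 12: leading byte 0xF2 = 11110010 → 4-byte char #6 = F2 89 BA A9.
Offset 16: leading byte 0xF3 = 11110011 → 4-byte char #7 = F3 AE 86 81.
Offset 20: leading byte 0x75 = 01110101 → 1-byte char #8 = 75.
Offset 21: leading byte 0xE1 = 11100001 → 3-byte char #9 = E1 82 AA.
Offset 24: leading byte 0xE2 = 11100010 → 3-byte char #10 = E2 9B 9D.
Leading byte 0xE2 = 11100010 matches 1110xxxx → 3-byte sequence.
Byte 1: 0xE2 = 11100010, payload 0010 (4 bits).
Byte 2: 0x9B = 10011011 (10xxxxxx ✓), payload 011011.
Byte 3: 0x9D = 10011101 (10xxxxxx ✓), payload 011101.
Concatenate: 0010011011011101 = 0x26DD (16 bits → U+26DD).

U+26DD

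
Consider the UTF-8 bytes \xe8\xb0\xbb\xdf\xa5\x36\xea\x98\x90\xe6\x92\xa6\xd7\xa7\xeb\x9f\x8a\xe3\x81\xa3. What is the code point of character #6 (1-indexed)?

Offset 0: leading byte 0xE8 = 11101000 → 3-byte char #1 = E8 B0 BB.
Offset 3: leading byte 0xDF = 11011111 → 2-byte char #2 = DF A5.
Offset 5: leading byte 0x36 = 00110110 → 1-byte char #3 = 36.
Offset 6: leading byte 0xEA = 11101010 → 3-byte char #4 = EA 98 90.
Offset 9: leading byte 0xE6 = 11100110 → 3-byte char #5 = E6 92 A6.
Offset 12: leading byte 0xD7 = 11010111 → 2-byte char #6 = D7 A7.
Leading byte 0xD7 = 11010111 matches 110xxxxx → 2-byte sequence.
Byte 1: 0xD7 = 11010111, payload 10111 (5 bits).
Byte 2: 0xA7 = 10100111 (10xxxxxx ✓), payload 100111.
Concatenate: 10111100111 = 0x5E7 (11 bits → U+05E7).

U+05E7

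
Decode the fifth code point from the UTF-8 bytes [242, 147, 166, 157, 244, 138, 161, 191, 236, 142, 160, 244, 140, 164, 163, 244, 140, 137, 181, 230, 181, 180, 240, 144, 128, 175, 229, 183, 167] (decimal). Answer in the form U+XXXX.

U+10C275

Offset 0: leading byte 0xF2 = 11110010 → 4-byte char #1 = F2 93 A6 9D.
Offset 4: leading byte 0xF4 = 11110100 → 4-byte char #2 = F4 8A A1 BF.
Offset 8: leading byte 0xEC = 11101100 → 3-byte char #3 = EC 8E A0.
Offset 11: leading byte 0xF4 = 11110100 → 4-byte char #4 = F4 8C A4 A3.
Offset 15: leading byte 0xF4 = 11110100 → 4-byte char #5 = F4 8C 89 B5.
Leading byte 0xF4 = 11110100 matches 11110xxx → 4-byte sequence.
Byte 1: 0xF4 = 11110100, payload 100 (3 bits).
Byte 2: 0x8C = 10001100 (10xxxxxx ✓), payload 001100.
Byte 3: 0x89 = 10001001 (10xxxxxx ✓), payload 001001.
Byte 4: 0xB5 = 10110101 (10xxxxxx ✓), payload 110101.
Concatenate: 100001100001001110101 = 0x10C275 (21 bits → U+10C275).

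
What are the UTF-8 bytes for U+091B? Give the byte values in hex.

U+091B = 0x91B = 2331 decimal. In range U+0800–U+FFFF → 3-byte form: 1110xxxx 10xxxxxx 10xxxxxx.
Binary (16 bits): 0000100100011011.
Split 4+6+6: 0000 | 100100 | 011011.
Byte 1: 11100000 = 0xE0.
Byte 2: 10100100 = 0xA4.
Byte 3: 10011011 = 0x9B.

E0 A4 9B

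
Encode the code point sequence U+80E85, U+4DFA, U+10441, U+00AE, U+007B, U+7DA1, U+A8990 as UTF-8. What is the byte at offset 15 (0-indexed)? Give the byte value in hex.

U+80E85 → 4-byte form F2 80 BA 85 at offsets 0–3.
U+4DFA → 3-byte form E4 B7 BA at offsets 4–6.
U+10441 → 4-byte form F0 90 91 81 at offsets 7–10.
U+00AE → 2-byte form C2 AE at offsets 11–12.
U+007B → 1-byte form 7B at offsets 13–13.
U+7DA1 → 3-byte form E7 B6 A1 at offsets 14–16.
Offset 15 falls in char 6's range; it's byte 2 of E7 B6 A1 = 0xB6.

0xB6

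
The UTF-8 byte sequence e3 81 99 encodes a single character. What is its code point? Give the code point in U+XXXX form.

Leading byte 0xE3 = 11100011 matches 1110xxxx → 3-byte sequence.
Byte 1: 0xE3 = 11100011, payload 0011 (4 bits).
Byte 2: 0x81 = 10000001 (10xxxxxx ✓), payload 000001.
Byte 3: 0x99 = 10011001 (10xxxxxx ✓), payload 011001.
Concatenate: 0011000001011001 = 0x3059 (16 bits → U+3059).

U+3059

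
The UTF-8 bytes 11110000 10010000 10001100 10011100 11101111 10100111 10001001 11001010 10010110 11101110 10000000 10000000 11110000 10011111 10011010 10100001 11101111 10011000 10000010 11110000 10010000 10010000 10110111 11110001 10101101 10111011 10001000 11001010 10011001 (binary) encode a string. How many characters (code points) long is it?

Byte at offset 0: 0xF0 = 11110000 → 4-byte char (#1). Advance 4.
Byte at offset 4: 0xEF = 11101111 → 3-byte char (#2). Advance 3.
Byte at offset 7: 0xCA = 11001010 → 2-byte char (#3). Advance 2.
Byte at offset 9: 0xEE = 11101110 → 3-byte char (#4). Advance 3.
Byte at offset 12: 0xF0 = 11110000 → 4-byte char (#5). Advance 4.
Byte at offset 16: 0xEF = 11101111 → 3-byte char (#6). Advance 3.
Byte at offset 19: 0xF0 = 11110000 → 4-byte char (#7). Advance 4.
Byte at offset 23: 0xF1 = 11110001 → 4-byte char (#8). Advance 4.
Byte at offset 27: 0xCA = 11001010 → 2-byte char (#9). Advance 2.
Reached end at offset 29 after 9 code points.

9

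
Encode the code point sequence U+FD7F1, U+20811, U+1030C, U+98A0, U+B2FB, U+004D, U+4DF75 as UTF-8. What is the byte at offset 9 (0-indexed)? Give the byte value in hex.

U+FD7F1 → 4-byte form F3 BD 9F B1 at offsets 0–3.
U+20811 → 4-byte form F0 A0 A0 91 at offsets 4–7.
U+1030C → 4-byte form F0 90 8C 8C at offsets 8–11.
Offset 9 falls in char 3's range; it's byte 2 of F0 90 8C 8C = 0x90.

0x90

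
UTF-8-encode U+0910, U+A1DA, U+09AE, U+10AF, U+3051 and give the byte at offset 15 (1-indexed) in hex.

0x91

1-indexed offset 15 is 0-indexed offset 14.
U+0910 → 3-byte form E0 A4 90 at offsets 0–2.
U+A1DA → 3-byte form EA 87 9A at offsets 3–5.
U+09AE → 3-byte form E0 A6 AE at offsets 6–8.
U+10AF → 3-byte form E1 82 AF at offsets 9–11.
U+3051 → 3-byte form E3 81 91 at offsets 12–14.
Offset 14 falls in char 5's range; it's byte 3 of E3 81 91 = 0x91.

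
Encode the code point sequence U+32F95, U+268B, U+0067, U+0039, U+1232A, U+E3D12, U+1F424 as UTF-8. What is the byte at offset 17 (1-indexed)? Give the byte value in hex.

1-indexed offset 17 is 0-indexed offset 16.
U+32F95 → 4-byte form F0 B2 BE 95 at offsets 0–3.
U+268B → 3-byte form E2 9A 8B at offsets 4–6.
U+0067 → 1-byte form 67 at offsets 7–7.
U+0039 → 1-byte form 39 at offsets 8–8.
U+1232A → 4-byte form F0 92 8C AA at offsets 9–12.
U+E3D12 → 4-byte form F3 A3 B4 92 at offsets 13–16.
Offset 16 falls in char 6's range; it's byte 4 of F3 A3 B4 92 = 0x92.

0x92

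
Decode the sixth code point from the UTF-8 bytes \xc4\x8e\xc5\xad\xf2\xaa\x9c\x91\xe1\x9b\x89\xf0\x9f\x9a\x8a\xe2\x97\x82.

U+25C2

Offset 0: leading byte 0xC4 = 11000100 → 2-byte char #1 = C4 8E.
Offset 2: leading byte 0xC5 = 11000101 → 2-byte char #2 = C5 AD.
Offset 4: leading byte 0xF2 = 11110010 → 4-byte char #3 = F2 AA 9C 91.
Offset 8: leading byte 0xE1 = 11100001 → 3-byte char #4 = E1 9B 89.
Offset 11: leading byte 0xF0 = 11110000 → 4-byte char #5 = F0 9F 9A 8A.
Offset 15: leading byte 0xE2 = 11100010 → 3-byte char #6 = E2 97 82.
Leading byte 0xE2 = 11100010 matches 1110xxxx → 3-byte sequence.
Byte 1: 0xE2 = 11100010, payload 0010 (4 bits).
Byte 2: 0x97 = 10010111 (10xxxxxx ✓), payload 010111.
Byte 3: 0x82 = 10000010 (10xxxxxx ✓), payload 000010.
Concatenate: 0010010111000010 = 0x25C2 (16 bits → U+25C2).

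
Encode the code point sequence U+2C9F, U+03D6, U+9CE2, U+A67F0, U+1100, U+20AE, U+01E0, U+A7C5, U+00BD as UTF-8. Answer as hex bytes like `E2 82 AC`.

U+2C9F: 3-byte form → E2 B2 9F.
U+03D6: 2-byte form → CF 96.
U+9CE2: 3-byte form → E9 B3 A2.
U+A67F0: 4-byte form → F2 A6 9F B0.
U+1100: 3-byte form → E1 84 80.
U+20AE: 3-byte form → E2 82 AE.
U+01E0: 2-byte form → C7 A0.
U+A7C5: 3-byte form → EA 9F 85.
U+00BD: 2-byte form → C2 BD.
Concatenated (25 bytes): E2 B2 9F CF 96 E9 B3 A2 F2 A6 9F B0 E1 84 80 E2 82 AE C7 A0 EA 9F 85 C2 BD.

E2 B2 9F CF 96 E9 B3 A2 F2 A6 9F B0 E1 84 80 E2 82 AE C7 A0 EA 9F 85 C2 BD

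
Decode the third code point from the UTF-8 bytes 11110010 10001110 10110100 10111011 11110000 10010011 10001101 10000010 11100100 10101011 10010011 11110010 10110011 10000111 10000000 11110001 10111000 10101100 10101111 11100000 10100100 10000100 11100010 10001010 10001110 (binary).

Offset 0: leading byte 0xF2 = 11110010 → 4-byte char #1 = F2 8E B4 BB.
Offset 4: leading byte 0xF0 = 11110000 → 4-byte char #2 = F0 93 8D 82.
Offset 8: leading byte 0xE4 = 11100100 → 3-byte char #3 = E4 AB 93.
Leading byte 0xE4 = 11100100 matches 1110xxxx → 3-byte sequence.
Byte 1: 0xE4 = 11100100, payload 0100 (4 bits).
Byte 2: 0xAB = 10101011 (10xxxxxx ✓), payload 101011.
Byte 3: 0x93 = 10010011 (10xxxxxx ✓), payload 010011.
Concatenate: 0100101011010011 = 0x4AD3 (16 bits → U+4AD3).

U+4AD3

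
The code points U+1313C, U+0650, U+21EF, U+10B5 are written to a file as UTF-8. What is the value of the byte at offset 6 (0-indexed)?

0xE2

U+1313C → 4-byte form F0 93 84 BC at offsets 0–3.
U+0650 → 2-byte form D9 90 at offsets 4–5.
U+21EF → 3-byte form E2 87 AF at offsets 6–8.
Offset 6 falls in char 3's range; it's byte 1 of E2 87 AF = 0xE2.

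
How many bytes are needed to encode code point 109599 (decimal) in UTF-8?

4

U+1AC1F = 0x1AC1F. UTF-8 uses 1 byte below 0x80, 2 below 0x800, 3 below 0x10000, 4 up to 0x10FFFF. 0x1AC1F is in U+10000–U+10FFFF → 4 bytes.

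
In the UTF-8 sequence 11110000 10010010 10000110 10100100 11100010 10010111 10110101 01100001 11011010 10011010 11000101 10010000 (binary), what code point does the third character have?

U+0061

Offset 0: leading byte 0xF0 = 11110000 → 4-byte char #1 = F0 92 86 A4.
Offset 4: leading byte 0xE2 = 11100010 → 3-byte char #2 = E2 97 B5.
Offset 7: leading byte 0x61 = 01100001 → 1-byte char #3 = 61.
Leading byte 0x61 = 01100001 matches 0xxxxxxx → 1-byte sequence.
Byte 1: 0x61 = 01100001, payload 1100001 (7 bits).
Concatenate: 1100001 = 0x61 (7 bits → U+0061).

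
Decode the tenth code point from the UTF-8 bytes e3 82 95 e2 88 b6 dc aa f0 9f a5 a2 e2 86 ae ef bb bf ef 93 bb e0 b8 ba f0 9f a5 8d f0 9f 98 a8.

Offset 0: leading byte 0xE3 = 11100011 → 3-byte char #1 = E3 82 95.
Offset 3: leading byte 0xE2 = 11100010 → 3-byte char #2 = E2 88 B6.
Offset 6: leading byte 0xDC = 11011100 → 2-byte char #3 = DC AA.
Offset 8: leading byte 0xF0 = 11110000 → 4-byte char #4 = F0 9F A5 A2.
Offset 12: leading byte 0xE2 = 11100010 → 3-byte char #5 = E2 86 AE.
Offset 15: leading byte 0xEF = 11101111 → 3-byte char #6 = EF BB BF.
Offset 18: leading byte 0xEF = 11101111 → 3-byte char #7 = EF 93 BB.
Offset 21: leading byte 0xE0 = 11100000 → 3-byte char #8 = E0 B8 BA.
Offset 24: leading byte 0xF0 = 11110000 → 4-byte char #9 = F0 9F A5 8D.
Offset 28: leading byte 0xF0 = 11110000 → 4-byte char #10 = F0 9F 98 A8.
Leading byte 0xF0 = 11110000 matches 11110xxx → 4-byte sequence.
Byte 1: 0xF0 = 11110000, payload 000 (3 bits).
Byte 2: 0x9F = 10011111 (10xxxxxx ✓), payload 011111.
Byte 3: 0x98 = 10011000 (10xxxxxx ✓), payload 011000.
Byte 4: 0xA8 = 10101000 (10xxxxxx ✓), payload 101000.
Concatenate: 000011111011000101000 = 0x1F628 (21 bits → U+1F628).

U+1F628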